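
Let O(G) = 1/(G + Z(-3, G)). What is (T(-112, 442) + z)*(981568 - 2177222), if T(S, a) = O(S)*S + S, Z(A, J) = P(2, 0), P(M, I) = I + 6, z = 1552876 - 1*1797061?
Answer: 15480951360990/53 ≈ 2.9209e+11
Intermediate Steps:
z = -244185 (z = 1552876 - 1797061 = -244185)
P(M, I) = 6 + I
Z(A, J) = 6 (Z(A, J) = 6 + 0 = 6)
O(G) = 1/(6 + G) (O(G) = 1/(G + 6) = 1/(6 + G))
T(S, a) = S + S/(6 + S) (T(S, a) = S/(6 + S) + S = S + S/(6 + S))
(T(-112, 442) + z)*(981568 - 2177222) = (-112*(7 - 112)/(6 - 112) - 244185)*(981568 - 2177222) = (-112*(-105)/(-106) - 244185)*(-1195654) = (-112*(-1/106)*(-105) - 244185)*(-1195654) = (-5880/53 - 244185)*(-1195654) = -12947685/53*(-1195654) = 15480951360990/53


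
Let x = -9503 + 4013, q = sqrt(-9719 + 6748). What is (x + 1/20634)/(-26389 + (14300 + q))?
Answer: 1369449886651/3015594969528 + 113280659*I*sqrt(2971)/3015594969528 ≈ 0.45412 + 0.0020475*I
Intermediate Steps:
q = I*sqrt(2971) (q = sqrt(-2971) = I*sqrt(2971) ≈ 54.507*I)
x = -5490
(x + 1/20634)/(-26389 + (14300 + q)) = (-5490 + 1/20634)/(-26389 + (14300 + I*sqrt(2971))) = (-5490 + 1/20634)/(-12089 + I*sqrt(2971)) = -113280659/(20634*(-12089 + I*sqrt(2971)))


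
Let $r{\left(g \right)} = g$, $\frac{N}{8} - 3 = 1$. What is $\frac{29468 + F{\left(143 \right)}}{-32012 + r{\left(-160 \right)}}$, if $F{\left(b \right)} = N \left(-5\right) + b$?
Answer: $- \frac{9817}{10724} \approx -0.91542$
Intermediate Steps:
$N = 32$ ($N = 24 + 8 \cdot 1 = 24 + 8 = 32$)
$F{\left(b \right)} = -160 + b$ ($F{\left(b \right)} = 32 \left(-5\right) + b = -160 + b$)
$\frac{29468 + F{\left(143 \right)}}{-32012 + r{\left(-160 \right)}} = \frac{29468 + \left(-160 + 143\right)}{-32012 - 160} = \frac{29468 - 17}{-32172} = 29451 \left(- \frac{1}{32172}\right) = - \frac{9817}{10724}$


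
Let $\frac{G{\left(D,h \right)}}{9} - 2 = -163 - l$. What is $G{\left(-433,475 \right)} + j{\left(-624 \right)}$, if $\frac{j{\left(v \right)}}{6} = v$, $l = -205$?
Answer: $-3348$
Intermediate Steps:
$G{\left(D,h \right)} = 396$ ($G{\left(D,h \right)} = 18 + 9 \left(-163 - -205\right) = 18 + 9 \left(-163 + 205\right) = 18 + 9 \cdot 42 = 18 + 378 = 396$)
$j{\left(v \right)} = 6 v$
$G{\left(-433,475 \right)} + j{\left(-624 \right)} = 396 + 6 \left(-624\right) = 396 - 3744 = -3348$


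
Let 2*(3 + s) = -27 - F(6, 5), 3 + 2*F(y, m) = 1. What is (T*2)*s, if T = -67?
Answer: 2144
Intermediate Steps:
F(y, m) = -1 (F(y, m) = -3/2 + (½)*1 = -3/2 + ½ = -1)
s = -16 (s = -3 + (-27 - 1*(-1))/2 = -3 + (-27 + 1)/2 = -3 + (½)*(-26) = -3 - 13 = -16)
(T*2)*s = -67*2*(-16) = -134*(-16) = 2144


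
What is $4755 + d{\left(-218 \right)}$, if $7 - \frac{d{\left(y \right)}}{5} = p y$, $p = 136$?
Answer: $153030$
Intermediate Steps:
$d{\left(y \right)} = 35 - 680 y$ ($d{\left(y \right)} = 35 - 5 \cdot 136 y = 35 - 680 y$)
$4755 + d{\left(-218 \right)} = 4755 + \left(35 - -148240\right) = 4755 + \left(35 + 148240\right) = 4755 + 148275 = 153030$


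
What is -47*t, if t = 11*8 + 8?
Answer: -4512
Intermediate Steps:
t = 96 (t = 88 + 8 = 96)
-47*t = -47*96 = -4512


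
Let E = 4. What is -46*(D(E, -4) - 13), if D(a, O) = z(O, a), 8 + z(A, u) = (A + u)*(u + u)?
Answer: 966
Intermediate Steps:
z(A, u) = -8 + 2*u*(A + u) (z(A, u) = -8 + (A + u)*(u + u) = -8 + (A + u)*(2*u) = -8 + 2*u*(A + u))
D(a, O) = -8 + 2*a² + 2*O*a
-46*(D(E, -4) - 13) = -46*((-8 + 2*4² + 2*(-4)*4) - 13) = -46*((-8 + 2*16 - 32) - 13) = -46*((-8 + 32 - 32) - 13) = -46*(-8 - 13) = -46*(-21) = 966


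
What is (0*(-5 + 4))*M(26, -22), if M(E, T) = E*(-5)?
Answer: 0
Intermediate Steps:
M(E, T) = -5*E
(0*(-5 + 4))*M(26, -22) = (0*(-5 + 4))*(-5*26) = (0*(-1))*(-130) = 0*(-130) = 0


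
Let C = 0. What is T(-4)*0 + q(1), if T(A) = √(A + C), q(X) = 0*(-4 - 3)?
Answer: 0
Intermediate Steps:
q(X) = 0 (q(X) = 0*(-7) = 0)
T(A) = √A (T(A) = √(A + 0) = √A)
T(-4)*0 + q(1) = √(-4)*0 + 0 = (2*I)*0 + 0 = 0 + 0 = 0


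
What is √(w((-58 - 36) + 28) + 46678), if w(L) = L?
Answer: 2*√11653 ≈ 215.90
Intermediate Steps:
√(w((-58 - 36) + 28) + 46678) = √(((-58 - 36) + 28) + 46678) = √((-94 + 28) + 46678) = √(-66 + 46678) = √46612 = 2*√11653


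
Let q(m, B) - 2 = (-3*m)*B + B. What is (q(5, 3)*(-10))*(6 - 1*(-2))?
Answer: 3200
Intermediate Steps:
q(m, B) = 2 + B - 3*B*m (q(m, B) = 2 + ((-3*m)*B + B) = 2 + (-3*B*m + B) = 2 + (B - 3*B*m) = 2 + B - 3*B*m)
(q(5, 3)*(-10))*(6 - 1*(-2)) = ((2 + 3 - 3*3*5)*(-10))*(6 - 1*(-2)) = ((2 + 3 - 45)*(-10))*(6 + 2) = -40*(-10)*8 = 400*8 = 3200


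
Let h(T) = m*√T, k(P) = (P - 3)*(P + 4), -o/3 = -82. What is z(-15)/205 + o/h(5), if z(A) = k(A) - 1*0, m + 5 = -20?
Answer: 198/205 - 246*√5/125 ≈ -3.4347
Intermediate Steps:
o = 246 (o = -3*(-82) = 246)
k(P) = (-3 + P)*(4 + P)
m = -25 (m = -5 - 20 = -25)
h(T) = -25*√T
z(A) = -12 + A + A² (z(A) = (-12 + A + A²) - 1*0 = (-12 + A + A²) + 0 = -12 + A + A²)
z(-15)/205 + o/h(5) = (-12 - 15 + (-15)²)/205 + 246/((-25*√5)) = (-12 - 15 + 225)*(1/205) + 246*(-√5/125) = 198*(1/205) - 246*√5/125 = 198/205 - 246*√5/125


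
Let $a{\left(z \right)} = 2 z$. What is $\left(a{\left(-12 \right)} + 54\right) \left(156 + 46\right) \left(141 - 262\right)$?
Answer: $-733260$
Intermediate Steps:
$\left(a{\left(-12 \right)} + 54\right) \left(156 + 46\right) \left(141 - 262\right) = \left(2 \left(-12\right) + 54\right) \left(156 + 46\right) \left(141 - 262\right) = \left(-24 + 54\right) 202 \left(-121\right) = 30 \cdot 202 \left(-121\right) = 6060 \left(-121\right) = -733260$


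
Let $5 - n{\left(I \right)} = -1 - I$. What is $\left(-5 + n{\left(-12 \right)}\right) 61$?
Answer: $-671$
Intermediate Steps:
$n{\left(I \right)} = 6 + I$ ($n{\left(I \right)} = 5 - \left(-1 - I\right) = 5 + \left(1 + I\right) = 6 + I$)
$\left(-5 + n{\left(-12 \right)}\right) 61 = \left(-5 + \left(6 - 12\right)\right) 61 = \left(-5 - 6\right) 61 = \left(-11\right) 61 = -671$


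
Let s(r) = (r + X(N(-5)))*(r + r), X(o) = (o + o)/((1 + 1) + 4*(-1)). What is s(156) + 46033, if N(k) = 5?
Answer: 93145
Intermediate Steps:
X(o) = -o (X(o) = (2*o)/(2 - 4) = (2*o)/(-2) = (2*o)*(-1/2) = -o)
s(r) = 2*r*(-5 + r) (s(r) = (r - 1*5)*(r + r) = (r - 5)*(2*r) = (-5 + r)*(2*r) = 2*r*(-5 + r))
s(156) + 46033 = 2*156*(-5 + 156) + 46033 = 2*156*151 + 46033 = 47112 + 46033 = 93145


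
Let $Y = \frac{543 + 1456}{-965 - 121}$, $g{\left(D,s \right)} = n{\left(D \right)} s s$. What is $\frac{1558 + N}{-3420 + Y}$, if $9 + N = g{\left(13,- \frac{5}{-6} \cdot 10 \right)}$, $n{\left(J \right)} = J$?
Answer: $- \frac{726172}{1013487} \approx -0.71651$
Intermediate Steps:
$g{\left(D,s \right)} = D s^{2}$ ($g{\left(D,s \right)} = D s s = D s^{2}$)
$N = \frac{8044}{9}$ ($N = -9 + 13 \left(- \frac{5}{-6} \cdot 10\right)^{2} = -9 + 13 \left(\left(-5\right) \left(- \frac{1}{6}\right) 10\right)^{2} = -9 + 13 \left(\frac{5}{6} \cdot 10\right)^{2} = -9 + 13 \left(\frac{25}{3}\right)^{2} = -9 + 13 \cdot \frac{625}{9} = -9 + \frac{8125}{9} = \frac{8044}{9} \approx 893.78$)
$Y = - \frac{1999}{1086}$ ($Y = \frac{1999}{-1086} = 1999 \left(- \frac{1}{1086}\right) = - \frac{1999}{1086} \approx -1.8407$)
$\frac{1558 + N}{-3420 + Y} = \frac{1558 + \frac{8044}{9}}{-3420 - \frac{1999}{1086}} = \frac{22066}{9 \left(- \frac{3716119}{1086}\right)} = \frac{22066}{9} \left(- \frac{1086}{3716119}\right) = - \frac{726172}{1013487}$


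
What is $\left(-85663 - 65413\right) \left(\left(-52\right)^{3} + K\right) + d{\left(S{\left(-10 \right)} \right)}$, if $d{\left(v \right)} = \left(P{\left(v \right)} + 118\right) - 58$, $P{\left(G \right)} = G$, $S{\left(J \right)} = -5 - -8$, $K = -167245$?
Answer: $46509199891$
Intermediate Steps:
$S{\left(J \right)} = 3$ ($S{\left(J \right)} = -5 + 8 = 3$)
$d{\left(v \right)} = 60 + v$ ($d{\left(v \right)} = \left(v + 118\right) - 58 = \left(118 + v\right) - 58 = 60 + v$)
$\left(-85663 - 65413\right) \left(\left(-52\right)^{3} + K\right) + d{\left(S{\left(-10 \right)} \right)} = \left(-85663 - 65413\right) \left(\left(-52\right)^{3} - 167245\right) + \left(60 + 3\right) = - 151076 \left(-140608 - 167245\right) + 63 = \left(-151076\right) \left(-307853\right) + 63 = 46509199828 + 63 = 46509199891$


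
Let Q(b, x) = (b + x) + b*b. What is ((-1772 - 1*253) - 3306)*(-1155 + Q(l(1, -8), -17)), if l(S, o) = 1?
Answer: 6237270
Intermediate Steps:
Q(b, x) = b + x + b² (Q(b, x) = (b + x) + b² = b + x + b²)
((-1772 - 1*253) - 3306)*(-1155 + Q(l(1, -8), -17)) = ((-1772 - 1*253) - 3306)*(-1155 + (1 - 17 + 1²)) = ((-1772 - 253) - 3306)*(-1155 + (1 - 17 + 1)) = (-2025 - 3306)*(-1155 - 15) = -5331*(-1170) = 6237270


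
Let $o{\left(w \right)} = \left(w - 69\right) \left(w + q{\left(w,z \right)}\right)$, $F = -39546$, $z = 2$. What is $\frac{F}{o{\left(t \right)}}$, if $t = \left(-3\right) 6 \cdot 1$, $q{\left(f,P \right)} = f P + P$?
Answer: $- \frac{507}{58} \approx -8.7414$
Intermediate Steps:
$q{\left(f,P \right)} = P + P f$ ($q{\left(f,P \right)} = P f + P = P + P f$)
$t = -18$ ($t = \left(-18\right) 1 = -18$)
$o{\left(w \right)} = \left(-69 + w\right) \left(2 + 3 w\right)$ ($o{\left(w \right)} = \left(w - 69\right) \left(w + 2 \left(1 + w\right)\right) = \left(-69 + w\right) \left(w + \left(2 + 2 w\right)\right) = \left(-69 + w\right) \left(2 + 3 w\right)$)
$\frac{F}{o{\left(t \right)}} = - \frac{39546}{-138 - -3690 + 3 \left(-18\right)^{2}} = - \frac{39546}{-138 + 3690 + 3 \cdot 324} = - \frac{39546}{-138 + 3690 + 972} = - \frac{39546}{4524} = \left(-39546\right) \frac{1}{4524} = - \frac{507}{58}$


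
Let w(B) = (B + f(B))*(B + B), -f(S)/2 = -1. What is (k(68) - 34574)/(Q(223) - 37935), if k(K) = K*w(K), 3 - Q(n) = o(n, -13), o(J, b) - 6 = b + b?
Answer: -306393/18956 ≈ -16.163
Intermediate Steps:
f(S) = 2 (f(S) = -2*(-1) = 2)
o(J, b) = 6 + 2*b (o(J, b) = 6 + (b + b) = 6 + 2*b)
w(B) = 2*B*(2 + B) (w(B) = (B + 2)*(B + B) = (2 + B)*(2*B) = 2*B*(2 + B))
Q(n) = 23 (Q(n) = 3 - (6 + 2*(-13)) = 3 - (6 - 26) = 3 - 1*(-20) = 3 + 20 = 23)
k(K) = 2*K**2*(2 + K) (k(K) = K*(2*K*(2 + K)) = 2*K**2*(2 + K))
(k(68) - 34574)/(Q(223) - 37935) = (2*68**2*(2 + 68) - 34574)/(23 - 37935) = (2*4624*70 - 34574)/(-37912) = (647360 - 34574)*(-1/37912) = 612786*(-1/37912) = -306393/18956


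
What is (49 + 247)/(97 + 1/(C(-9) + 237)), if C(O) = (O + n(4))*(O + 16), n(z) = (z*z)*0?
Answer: 51504/16879 ≈ 3.0514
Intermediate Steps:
n(z) = 0 (n(z) = z²*0 = 0)
C(O) = O*(16 + O) (C(O) = (O + 0)*(O + 16) = O*(16 + O))
(49 + 247)/(97 + 1/(C(-9) + 237)) = (49 + 247)/(97 + 1/(-9*(16 - 9) + 237)) = 296/(97 + 1/(-9*7 + 237)) = 296/(97 + 1/(-63 + 237)) = 296/(97 + 1/174) = 296/(16879/174) = 296*(174/16879) = 51504/16879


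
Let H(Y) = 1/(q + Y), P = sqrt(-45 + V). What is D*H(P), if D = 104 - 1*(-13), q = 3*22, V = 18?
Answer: 858/487 - 39*I*sqrt(3)/487 ≈ 1.7618 - 0.13871*I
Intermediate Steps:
q = 66
P = 3*I*sqrt(3) (P = sqrt(-45 + 18) = sqrt(-27) = 3*I*sqrt(3) ≈ 5.1962*I)
H(Y) = 1/(66 + Y)
D = 117 (D = 104 + 13 = 117)
D*H(P) = 117/(66 + 3*I*sqrt(3))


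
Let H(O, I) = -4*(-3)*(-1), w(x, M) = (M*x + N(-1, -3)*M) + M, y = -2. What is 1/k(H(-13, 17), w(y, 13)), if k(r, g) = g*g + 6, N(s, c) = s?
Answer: 1/682 ≈ 0.0014663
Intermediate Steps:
w(x, M) = M*x (w(x, M) = (M*x - M) + M = (-M + M*x) + M = M*x)
H(O, I) = -12 (H(O, I) = 12*(-1) = -12)
k(r, g) = 6 + g² (k(r, g) = g² + 6 = 6 + g²)
1/k(H(-13, 17), w(y, 13)) = 1/(6 + (13*(-2))²) = 1/(6 + (-26)²) = 1/(6 + 676) = 1/682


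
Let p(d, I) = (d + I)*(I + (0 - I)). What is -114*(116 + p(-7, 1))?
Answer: -13224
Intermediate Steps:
p(d, I) = 0 (p(d, I) = (I + d)*(I - I) = (I + d)*0 = 0)
-114*(116 + p(-7, 1)) = -114*(116 + 0) = -114*116 = -13224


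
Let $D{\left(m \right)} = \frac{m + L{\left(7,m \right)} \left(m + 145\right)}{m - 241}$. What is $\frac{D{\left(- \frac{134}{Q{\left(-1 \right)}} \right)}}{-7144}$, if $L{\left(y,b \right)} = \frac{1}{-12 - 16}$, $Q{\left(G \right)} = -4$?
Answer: $\frac{217}{11859040} \approx 1.8298 \cdot 10^{-5}$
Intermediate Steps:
$L{\left(y,b \right)} = - \frac{1}{28}$ ($L{\left(y,b \right)} = \frac{1}{-28} = - \frac{1}{28}$)
$D{\left(m \right)} = \frac{- \frac{145}{28} + \frac{27 m}{28}}{-241 + m}$ ($D{\left(m \right)} = \frac{m - \frac{m + 145}{28}}{m - 241} = \frac{m - \frac{145 + m}{28}}{-241 + m} = \frac{m - \left(\frac{145}{28} + \frac{m}{28}\right)}{-241 + m} = \frac{- \frac{145}{28} + \frac{27 m}{28}}{-241 + m}$)
$\frac{D{\left(- \frac{134}{Q{\left(-1 \right)}} \right)}}{-7144} = \frac{\frac{1}{28} \frac{1}{-241 - \frac{134}{-4}} \left(-145 + 27 \left(- \frac{134}{-4}\right)\right)}{-7144} = \frac{-145 + 27 \left(\left(-134\right) \left(- \frac{1}{4}\right)\right)}{28 \left(-241 - - \frac{67}{2}\right)} \left(- \frac{1}{7144}\right) = \frac{-145 + 27 \cdot \frac{67}{2}}{28 \left(-241 + \frac{67}{2}\right)} \left(- \frac{1}{7144}\right) = \frac{-145 + \frac{1809}{2}}{28 \left(- \frac{415}{2}\right)} \left(- \frac{1}{7144}\right) = \frac{1}{28} \left(- \frac{2}{415}\right) \frac{1519}{2} \left(- \frac{1}{7144}\right) = \left(- \frac{217}{1660}\right) \left(- \frac{1}{7144}\right) = \frac{217}{11859040}$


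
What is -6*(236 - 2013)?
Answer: 10662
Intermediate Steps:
-6*(236 - 2013) = -6*(-1777) = 10662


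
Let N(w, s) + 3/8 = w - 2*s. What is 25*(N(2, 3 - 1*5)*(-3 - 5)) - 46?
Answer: -1171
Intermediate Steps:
N(w, s) = -3/8 + w - 2*s (N(w, s) = -3/8 + (w - 2*s) = -3/8 + w - 2*s)
25*(N(2, 3 - 1*5)*(-3 - 5)) - 46 = 25*((-3/8 + 2 - 2*(3 - 1*5))*(-3 - 5)) - 46 = 25*((-3/8 + 2 - 2*(3 - 5))*(-8)) - 46 = 25*((-3/8 + 2 - 2*(-2))*(-8)) - 46 = 25*((-3/8 + 2 + 4)*(-8)) - 46 = 25*((45/8)*(-8)) - 46 = 25*(-45) - 46 = -1125 - 46 = -1171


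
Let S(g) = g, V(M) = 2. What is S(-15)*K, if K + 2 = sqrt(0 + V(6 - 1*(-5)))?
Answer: 30 - 15*sqrt(2) ≈ 8.7868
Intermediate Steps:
K = -2 + sqrt(2) (K = -2 + sqrt(0 + 2) = -2 + sqrt(2) ≈ -0.58579)
S(-15)*K = -15*(-2 + sqrt(2)) = 30 - 15*sqrt(2)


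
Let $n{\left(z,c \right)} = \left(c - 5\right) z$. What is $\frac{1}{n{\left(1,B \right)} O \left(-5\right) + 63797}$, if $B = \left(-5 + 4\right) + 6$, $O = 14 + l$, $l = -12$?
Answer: $\frac{1}{63797} \approx 1.5675 \cdot 10^{-5}$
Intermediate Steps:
$O = 2$ ($O = 14 - 12 = 2$)
$B = 5$ ($B = -1 + 6 = 5$)
$n{\left(z,c \right)} = z \left(-5 + c\right)$ ($n{\left(z,c \right)} = \left(-5 + c\right) z = z \left(-5 + c\right)$)
$\frac{1}{n{\left(1,B \right)} O \left(-5\right) + 63797} = \frac{1}{1 \left(-5 + 5\right) 2 \left(-5\right) + 63797} = \frac{1}{1 \cdot 0 \cdot 2 \left(-5\right) + 63797} = \frac{1}{0 \cdot 2 \left(-5\right) + 63797} = \frac{1}{0 \left(-5\right) + 63797} = \frac{1}{0 + 63797} = \frac{1}{63797}$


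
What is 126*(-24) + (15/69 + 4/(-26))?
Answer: -904157/299 ≈ -3023.9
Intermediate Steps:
126*(-24) + (15/69 + 4/(-26)) = -3024 + (15*(1/69) + 4*(-1/26)) = -3024 + (5/23 - 2/13) = -3024 + 19/299 = -904157/299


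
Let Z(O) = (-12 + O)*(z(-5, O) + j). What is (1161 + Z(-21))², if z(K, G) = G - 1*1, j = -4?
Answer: 4076361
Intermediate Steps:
z(K, G) = -1 + G (z(K, G) = G - 1 = -1 + G)
Z(O) = (-12 + O)*(-5 + O) (Z(O) = (-12 + O)*((-1 + O) - 4) = (-12 + O)*(-5 + O))
(1161 + Z(-21))² = (1161 + (60 + (-21)² - 17*(-21)))² = (1161 + (60 + 441 + 357))² = (1161 + 858)² = 2019² = 4076361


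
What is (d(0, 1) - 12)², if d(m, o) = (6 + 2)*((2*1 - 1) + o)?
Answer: 16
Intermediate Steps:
d(m, o) = 8 + 8*o (d(m, o) = 8*((2 - 1) + o) = 8*(1 + o) = 8 + 8*o)
(d(0, 1) - 12)² = ((8 + 8*1) - 12)² = ((8 + 8) - 12)² = (16 - 12)² = 4² = 16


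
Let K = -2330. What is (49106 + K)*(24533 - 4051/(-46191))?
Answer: 17668976859568/15397 ≈ 1.1476e+9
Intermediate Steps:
(49106 + K)*(24533 - 4051/(-46191)) = (49106 - 2330)*(24533 - 4051/(-46191)) = 46776*(24533 - 4051*(-1/46191)) = 46776*(24533 + 4051/46191) = 46776*(1133207854/46191) = 17668976859568/15397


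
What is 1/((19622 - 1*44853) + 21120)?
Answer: -1/4111 ≈ -0.00024325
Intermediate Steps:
1/((19622 - 1*44853) + 21120) = 1/((19622 - 44853) + 21120) = 1/(-25231 + 21120) = 1/(-4111) = -1/4111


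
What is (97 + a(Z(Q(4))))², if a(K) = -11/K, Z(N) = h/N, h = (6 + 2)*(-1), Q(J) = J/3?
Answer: 351649/36 ≈ 9768.0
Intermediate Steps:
Q(J) = J/3 (Q(J) = J*(⅓) = J/3)
h = -8 (h = 8*(-1) = -8)
Z(N) = -8/N
(97 + a(Z(Q(4))))² = (97 - 11/((-8/((⅓)*4))))² = (97 - 11/((-8/4/3)))² = (97 - 11/((-8*¾)))² = (97 - 11/(-6))² = (97 - 11*(-⅙))² = (97 + 11/6)² = (593/6)² = 351649/36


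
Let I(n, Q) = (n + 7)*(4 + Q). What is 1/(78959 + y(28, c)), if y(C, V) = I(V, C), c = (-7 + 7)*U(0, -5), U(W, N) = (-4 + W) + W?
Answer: 1/79183 ≈ 1.2629e-5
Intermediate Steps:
U(W, N) = -4 + 2*W
c = 0 (c = (-7 + 7)*(-4 + 2*0) = 0*(-4 + 0) = 0*(-4) = 0)
I(n, Q) = (4 + Q)*(7 + n) (I(n, Q) = (7 + n)*(4 + Q) = (4 + Q)*(7 + n))
y(C, V) = 28 + 4*V + 7*C + C*V
1/(78959 + y(28, c)) = 1/(78959 + (28 + 4*0 + 7*28 + 28*0)) = 1/(78959 + (28 + 0 + 196 + 0)) = 1/(78959 + 224) = 1/79183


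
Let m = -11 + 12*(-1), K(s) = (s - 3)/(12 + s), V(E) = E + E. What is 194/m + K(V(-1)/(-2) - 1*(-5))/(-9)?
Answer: -10499/1242 ≈ -8.4533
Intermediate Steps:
V(E) = 2*E
K(s) = (-3 + s)/(12 + s)
m = -23 (m = -11 - 12 = -23)
194/m + K(V(-1)/(-2) - 1*(-5))/(-9) = 194/(-23) + ((-3 + ((2*(-1))/(-2) - 1*(-5)))/(12 + ((2*(-1))/(-2) - 1*(-5))))/(-9) = 194*(-1/23) + ((-3 + (-2*(-½) + 5))/(12 + (-2*(-½) + 5)))*(-⅑) = -194/23 + ((-3 + (1 + 5))/(12 + (1 + 5)))*(-⅑) = -194/23 + ((-3 + 6)/(12 + 6))*(-⅑) = -194/23 + (3/18)*(-⅑) = -194/23 + ((1/18)*3)*(-⅑) = -194/23 + (⅙)*(-⅑) = -194/23 - 1/54 = -10499/1242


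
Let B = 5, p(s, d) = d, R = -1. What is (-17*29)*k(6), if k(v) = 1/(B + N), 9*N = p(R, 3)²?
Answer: -493/6 ≈ -82.167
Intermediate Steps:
N = 1 (N = (⅑)*3² = (⅑)*9 = 1)
k(v) = ⅙ (k(v) = 1/(5 + 1) = 1/6 = ⅙)
(-17*29)*k(6) = -17*29*(⅙) = -493*⅙ = -493/6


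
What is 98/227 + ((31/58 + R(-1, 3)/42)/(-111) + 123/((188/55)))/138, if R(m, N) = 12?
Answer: 275934629/398508488 ≈ 0.69242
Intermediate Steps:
98/227 + ((31/58 + R(-1, 3)/42)/(-111) + 123/((188/55)))/138 = 98/227 + ((31/58 + 12/42)/(-111) + 123/((188/55)))/138 = 98*(1/227) + ((31*(1/58) + 12*(1/42))*(-1/111) + 123/((188*(1/55))))*(1/138) = 98/227 + ((31/58 + 2/7)*(-1/111) + 123/(188/55))*(1/138) = 98/227 + ((333/406)*(-1/111) + 123*(55/188))*(1/138) = 98/227 + (-3/406 + 6765/188)*(1/138) = 98/227 + (1373013/38164)*(1/138) = 98/227 + 457671/1755544 = 275934629/398508488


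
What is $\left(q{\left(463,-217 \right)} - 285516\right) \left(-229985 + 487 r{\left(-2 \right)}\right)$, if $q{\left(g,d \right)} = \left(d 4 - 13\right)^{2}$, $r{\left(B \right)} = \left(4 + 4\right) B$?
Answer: $-116664096165$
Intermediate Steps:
$r{\left(B \right)} = 8 B$
$q{\left(g,d \right)} = \left(-13 + 4 d\right)^{2}$ ($q{\left(g,d \right)} = \left(4 d - 13\right)^{2} = \left(-13 + 4 d\right)^{2}$)
$\left(q{\left(463,-217 \right)} - 285516\right) \left(-229985 + 487 r{\left(-2 \right)}\right) = \left(\left(-13 + 4 \left(-217\right)\right)^{2} - 285516\right) \left(-229985 + 487 \cdot 8 \left(-2\right)\right) = \left(\left(-13 - 868\right)^{2} - 285516\right) \left(-229985 + 487 \left(-16\right)\right) = \left(\left(-881\right)^{2} - 285516\right) \left(-229985 - 7792\right) = \left(776161 - 285516\right) \left(-237777\right) = 490645 \left(-237777\right) = -116664096165$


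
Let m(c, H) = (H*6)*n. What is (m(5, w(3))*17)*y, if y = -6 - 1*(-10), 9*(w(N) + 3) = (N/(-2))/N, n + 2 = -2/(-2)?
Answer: 3740/3 ≈ 1246.7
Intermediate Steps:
n = -1 (n = -2 - 2/(-2) = -2 - 2*(-½) = -2 + 1 = -1)
w(N) = -55/18 (w(N) = -3 + ((N/(-2))/N)/9 = -3 + ((N*(-½))/N)/9 = -3 + ((-N/2)/N)/9 = -3 + (⅑)*(-½) = -3 - 1/18 = -55/18)
y = 4 (y = -6 + 10 = 4)
m(c, H) = -6*H (m(c, H) = (H*6)*(-1) = (6*H)*(-1) = -6*H)
(m(5, w(3))*17)*y = (-6*(-55/18)*17)*4 = ((55/3)*17)*4 = (935/3)*4 = 3740/3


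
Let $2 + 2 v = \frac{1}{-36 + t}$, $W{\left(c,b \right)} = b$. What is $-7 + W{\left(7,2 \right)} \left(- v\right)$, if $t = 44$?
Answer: $- \frac{41}{8} \approx -5.125$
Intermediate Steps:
$v = - \frac{15}{16}$ ($v = -1 + \frac{1}{2 \left(-36 + 44\right)} = -1 + \frac{1}{2 \cdot 8} = -1 + \frac{1}{2} \cdot \frac{1}{8} = -1 + \frac{1}{16} = - \frac{15}{16} \approx -0.9375$)
$-7 + W{\left(7,2 \right)} \left(- v\right) = -7 + 2 \left(\left(-1\right) \left(- \frac{15}{16}\right)\right) = -7 + 2 \cdot \frac{15}{16} = -7 + \frac{15}{8} = - \frac{41}{8}$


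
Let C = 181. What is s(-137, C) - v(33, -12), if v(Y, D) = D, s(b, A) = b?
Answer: -125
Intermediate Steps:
s(-137, C) - v(33, -12) = -137 - 1*(-12) = -137 + 12 = -125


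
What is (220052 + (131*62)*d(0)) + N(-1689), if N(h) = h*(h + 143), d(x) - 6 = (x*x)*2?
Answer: 2879978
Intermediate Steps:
d(x) = 6 + 2*x**2 (d(x) = 6 + (x*x)*2 = 6 + x**2*2 = 6 + 2*x**2)
N(h) = h*(143 + h)
(220052 + (131*62)*d(0)) + N(-1689) = (220052 + (131*62)*(6 + 2*0**2)) - 1689*(143 - 1689) = (220052 + 8122*(6 + 2*0)) - 1689*(-1546) = (220052 + 8122*(6 + 0)) + 2611194 = (220052 + 8122*6) + 2611194 = (220052 + 48732) + 2611194 = 268784 + 2611194 = 2879978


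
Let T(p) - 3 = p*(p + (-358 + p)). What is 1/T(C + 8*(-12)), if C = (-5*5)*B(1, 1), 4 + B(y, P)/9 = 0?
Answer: 1/1005003 ≈ 9.9502e-7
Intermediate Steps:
B(y, P) = -36 (B(y, P) = -36 + 9*0 = -36 + 0 = -36)
C = 900 (C = -5*5*(-36) = -25*(-36) = 900)
T(p) = 3 + p*(-358 + 2*p) (T(p) = 3 + p*(p + (-358 + p)) = 3 + p*(-358 + 2*p))
1/T(C + 8*(-12)) = 1/(3 - 358*(900 + 8*(-12)) + 2*(900 + 8*(-12))²) = 1/(3 - 358*(900 - 96) + 2*(900 - 96)²) = 1/(3 - 358*804 + 2*804²) = 1/(3 - 287832 + 2*646416) = 1/(3 - 287832 + 1292832) = 1/1005003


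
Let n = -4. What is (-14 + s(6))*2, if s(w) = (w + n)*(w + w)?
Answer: 20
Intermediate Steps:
s(w) = 2*w*(-4 + w) (s(w) = (w - 4)*(w + w) = (-4 + w)*(2*w) = 2*w*(-4 + w))
(-14 + s(6))*2 = (-14 + 2*6*(-4 + 6))*2 = (-14 + 2*6*2)*2 = (-14 + 24)*2 = 10*2 = 20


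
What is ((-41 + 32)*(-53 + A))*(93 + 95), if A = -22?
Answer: 126900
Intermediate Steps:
((-41 + 32)*(-53 + A))*(93 + 95) = ((-41 + 32)*(-53 - 22))*(93 + 95) = -9*(-75)*188 = 675*188 = 126900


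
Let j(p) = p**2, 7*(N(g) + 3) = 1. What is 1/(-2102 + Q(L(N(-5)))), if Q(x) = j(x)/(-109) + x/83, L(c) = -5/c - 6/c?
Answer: -3618800/7607041847 ≈ -0.00047572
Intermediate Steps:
N(g) = -20/7 (N(g) = -3 + (1/7)*1 = -3 + 1/7 = -20/7)
L(c) = -11/c
Q(x) = -x**2/109 + x/83 (Q(x) = x**2/(-109) + x/83 = x**2*(-1/109) + x*(1/83) = -x**2/109 + x/83)
1/(-2102 + Q(L(N(-5)))) = 1/(-2102 + (-11/(-20/7))*(109 - (-913)/(-20/7))/9047) = 1/(-2102 + (-11*(-7/20))*(109 - (-913)*(-7)/20)/9047) = 1/(-2102 + (1/9047)*(77/20)*(109 - 83*77/20)) = 1/(-2102 + (1/9047)*(77/20)*(109 - 6391/20)) = 1/(-2102 + (1/9047)*(77/20)*(-4211/20)) = 1/(-2102 - 324247/3618800) = 1/(-7607041847/3618800) = -3618800/7607041847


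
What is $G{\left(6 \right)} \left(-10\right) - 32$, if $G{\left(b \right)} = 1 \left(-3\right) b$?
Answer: $148$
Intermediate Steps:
$G{\left(b \right)} = - 3 b$
$G{\left(6 \right)} \left(-10\right) - 32 = \left(-3\right) 6 \left(-10\right) - 32 = \left(-18\right) \left(-10\right) - 32 = 180 - 32 = 148$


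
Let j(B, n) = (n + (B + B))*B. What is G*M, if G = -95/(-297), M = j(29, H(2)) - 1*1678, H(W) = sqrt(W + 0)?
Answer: 380/297 + 2755*sqrt(2)/297 ≈ 14.398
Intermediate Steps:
H(W) = sqrt(W)
j(B, n) = B*(n + 2*B) (j(B, n) = (n + 2*B)*B = B*(n + 2*B))
M = 4 + 29*sqrt(2) (M = 29*(sqrt(2) + 2*29) - 1*1678 = 29*(sqrt(2) + 58) - 1678 = 29*(58 + sqrt(2)) - 1678 = (1682 + 29*sqrt(2)) - 1678 = 4 + 29*sqrt(2) ≈ 45.012)
G = 95/297 (G = -95*(-1/297) = 95/297 ≈ 0.31987)
G*M = 95*(4 + 29*sqrt(2))/297 = 380/297 + 2755*sqrt(2)/297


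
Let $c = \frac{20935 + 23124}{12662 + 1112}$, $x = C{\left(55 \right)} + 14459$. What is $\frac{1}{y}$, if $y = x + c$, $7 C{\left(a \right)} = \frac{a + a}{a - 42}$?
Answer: $\frac{1253434}{18128926715} \approx 6.914 \cdot 10^{-5}$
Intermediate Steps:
$C{\left(a \right)} = \frac{2 a}{7 \left(-42 + a\right)}$ ($C{\left(a \right)} = \frac{\left(a + a\right) \frac{1}{a - 42}}{7} = \frac{2 a \frac{1}{-42 + a}}{7} = \frac{2 a}{7 \left(-42 + a\right)}$)
$x = \frac{1315879}{91}$ ($x = \frac{2}{7} \cdot 55 \frac{1}{-42 + 55} + 14459 = \frac{2}{7} \cdot 55 \cdot \frac{1}{13} + 14459 = \frac{110}{91} + 14459 = \frac{1315879}{91} \approx 14460.0$)
$c = \frac{44059}{13774} \approx 3.1987$
$y = \frac{18128926715}{1253434}$ ($y = \frac{1315879}{91} + \frac{44059}{13774} = \frac{18128926715}{1253434} \approx 14463.0$)
$\frac{1}{y} = \frac{1}{\frac{18128926715}{1253434}} = \frac{1253434}{18128926715}$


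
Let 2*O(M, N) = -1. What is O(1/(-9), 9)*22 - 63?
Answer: -74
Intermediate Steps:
O(M, N) = -½ (O(M, N) = (½)*(-1) = -½)
O(1/(-9), 9)*22 - 63 = -½*22 - 63 = -11 - 63 = -74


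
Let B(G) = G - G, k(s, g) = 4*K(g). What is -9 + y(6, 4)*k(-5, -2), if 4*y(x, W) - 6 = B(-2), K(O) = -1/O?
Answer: -6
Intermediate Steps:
k(s, g) = -4/g (k(s, g) = 4*(-1/g) = -4/g)
B(G) = 0
y(x, W) = 3/2 (y(x, W) = 3/2 + (1/4)*0 = 3/2 + 0 = 3/2)
-9 + y(6, 4)*k(-5, -2) = -9 + 3*(-4/(-2))/2 = -9 + 3*(-4*(-1/2))/2 = -9 + (3/2)*2 = -9 + 3 = -6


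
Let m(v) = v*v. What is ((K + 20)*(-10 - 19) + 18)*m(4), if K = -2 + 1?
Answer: -8528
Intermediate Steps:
m(v) = v**2
K = -1
((K + 20)*(-10 - 19) + 18)*m(4) = ((-1 + 20)*(-10 - 19) + 18)*4**2 = (19*(-29) + 18)*16 = (-551 + 18)*16 = -533*16 = -8528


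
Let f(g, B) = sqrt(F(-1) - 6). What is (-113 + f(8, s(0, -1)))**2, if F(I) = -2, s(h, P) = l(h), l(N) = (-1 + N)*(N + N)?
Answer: 12761 - 452*I*sqrt(2) ≈ 12761.0 - 639.22*I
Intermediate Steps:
l(N) = 2*N*(-1 + N) (l(N) = (-1 + N)*(2*N) = 2*N*(-1 + N))
s(h, P) = 2*h*(-1 + h)
f(g, B) = 2*I*sqrt(2) (f(g, B) = sqrt(-2 - 6) = sqrt(-8) = 2*I*sqrt(2))
(-113 + f(8, s(0, -1)))**2 = (-113 + 2*I*sqrt(2))**2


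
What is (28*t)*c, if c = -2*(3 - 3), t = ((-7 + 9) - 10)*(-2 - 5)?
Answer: 0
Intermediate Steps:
t = 56 (t = (2 - 10)*(-7) = -8*(-7) = 56)
c = 0 (c = -2*0 = 0)
(28*t)*c = (28*56)*0 = 1568*0 = 0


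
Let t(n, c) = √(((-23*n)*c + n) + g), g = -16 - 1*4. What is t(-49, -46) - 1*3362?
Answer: -3362 + I*√51911 ≈ -3362.0 + 227.84*I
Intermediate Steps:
g = -20 (g = -16 - 4 = -20)
t(n, c) = √(-20 + n - 23*c*n) (t(n, c) = √(((-23*n)*c + n) - 20) = √((-23*c*n + n) - 20) = √((n - 23*c*n) - 20) = √(-20 + n - 23*c*n))
t(-49, -46) - 1*3362 = √(-20 - 49 - 23*(-46)*(-49)) - 1*3362 = √(-20 - 49 - 51842) - 3362 = √(-51911) - 3362 = I*√51911 - 3362 = -3362 + I*√51911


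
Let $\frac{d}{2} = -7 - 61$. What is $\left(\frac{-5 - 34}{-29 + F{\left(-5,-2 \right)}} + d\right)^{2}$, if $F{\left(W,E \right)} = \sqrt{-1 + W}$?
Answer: $\frac{1062160 \sqrt{6} + 15138049 i}{58 \sqrt{6} + 835 i} \approx 18135.0 - 30.377 i$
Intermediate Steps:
$d = -136$ ($d = 2 \left(-7 - 61\right) = 2 \left(-68\right) = -136$)
$\left(\frac{-5 - 34}{-29 + F{\left(-5,-2 \right)}} + d\right)^{2} = \left(\frac{-5 - 34}{-29 + \sqrt{-1 - 5}} - 136\right)^{2} = \left(- \frac{39}{-29 + \sqrt{-6}} - 136\right)^{2} = \left(- \frac{39}{-29 + i \sqrt{6}} - 136\right)^{2} = \left(-136 - \frac{39}{-29 + i \sqrt{6}}\right)^{2}$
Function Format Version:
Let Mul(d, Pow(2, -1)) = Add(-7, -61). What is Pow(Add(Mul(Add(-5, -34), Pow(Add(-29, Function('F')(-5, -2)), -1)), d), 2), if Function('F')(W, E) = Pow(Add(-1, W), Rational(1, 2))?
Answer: Mul(Pow(Add(Mul(58, Pow(6, Rational(1, 2))), Mul(835, I)), -1), Add(Mul(1062160, Pow(6, Rational(1, 2))), Mul(15138049, I))) ≈ Add(18135., Mul(-30.377, I))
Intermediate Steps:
d = -136 (d = Mul(2, Add(-7, -61)) = Mul(2, -68) = -136)
Pow(Add(Mul(Add(-5, -34), Pow(Add(-29, Function('F')(-5, -2)), -1)), d), 2) = Pow(Add(Mul(Add(-5, -34), Pow(Add(-29, Pow(Add(-1, -5), Rational(1, 2))), -1)), -136), 2) = Pow(Add(Mul(-39, Pow(Add(-29, Pow(-6, Rational(1, 2))), -1)), -136), 2) = Pow(Add(Mul(-39, Pow(Add(-29, Mul(I, Pow(6, Rational(1, 2)))), -1)), -136), 2) = Pow(Add(-136, Mul(-39, Pow(Add(-29, Mul(I, Pow(6, Rational(1, 2)))), -1))), 2)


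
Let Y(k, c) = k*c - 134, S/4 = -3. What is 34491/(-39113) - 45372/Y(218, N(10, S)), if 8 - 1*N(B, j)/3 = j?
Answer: -1110577761/253178449 ≈ -4.3865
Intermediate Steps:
S = -12 (S = 4*(-3) = -12)
N(B, j) = 24 - 3*j
Y(k, c) = -134 + c*k (Y(k, c) = c*k - 134 = -134 + c*k)
34491/(-39113) - 45372/Y(218, N(10, S)) = 34491/(-39113) - 45372/(-134 + (24 - 3*(-12))*218) = 34491*(-1/39113) - 45372/(-134 + (24 + 36)*218) = -34491/39113 - 45372/(-134 + 60*218) = -34491/39113 - 45372/(-134 + 13080) = -34491/39113 - 45372/12946 = -34491/39113 - 45372*1/12946 = -34491/39113 - 22686/6473 = -1110577761/253178449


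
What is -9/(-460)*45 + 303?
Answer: 27957/92 ≈ 303.88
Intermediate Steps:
-9/(-460)*45 + 303 = -9*(-1/460)*45 + 303 = (9/460)*45 + 303 = 81/92 + 303 = 27957/92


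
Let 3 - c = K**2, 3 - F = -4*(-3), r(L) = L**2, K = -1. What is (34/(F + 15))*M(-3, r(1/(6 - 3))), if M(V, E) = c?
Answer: 34/3 ≈ 11.333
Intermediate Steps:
F = -9 (F = 3 - (-4)*(-3) = 3 - 1*12 = 3 - 12 = -9)
c = 2 (c = 3 - 1*(-1)**2 = 3 - 1*1 = 3 - 1 = 2)
M(V, E) = 2
(34/(F + 15))*M(-3, r(1/(6 - 3))) = (34/(-9 + 15))*2 = (34/6)*2 = (34*(1/6))*2 = (17/3)*2 = 34/3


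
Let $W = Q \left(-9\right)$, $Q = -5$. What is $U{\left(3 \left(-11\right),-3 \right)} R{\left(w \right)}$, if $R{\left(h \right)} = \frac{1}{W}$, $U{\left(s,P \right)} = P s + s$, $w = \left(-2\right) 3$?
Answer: $\frac{22}{15} \approx 1.4667$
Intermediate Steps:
$w = -6$
$U{\left(s,P \right)} = s + P s$
$W = 45$ ($W = \left(-5\right) \left(-9\right) = 45$)
$R{\left(h \right)} = \frac{1}{45}$
$U{\left(3 \left(-11\right),-3 \right)} R{\left(w \right)} = 3 \left(-11\right) \left(1 - 3\right) \frac{1}{45} = \left(-33\right) \left(-2\right) \frac{1}{45} = 66 \cdot \frac{1}{45} = \frac{22}{15}$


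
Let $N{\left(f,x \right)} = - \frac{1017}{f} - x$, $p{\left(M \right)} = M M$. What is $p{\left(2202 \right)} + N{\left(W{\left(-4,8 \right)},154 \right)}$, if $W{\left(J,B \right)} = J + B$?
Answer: $\frac{19393583}{4} \approx 4.8484 \cdot 10^{6}$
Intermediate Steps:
$W{\left(J,B \right)} = B + J$
$p{\left(M \right)} = M^{2}$
$N{\left(f,x \right)} = - x - \frac{1017}{f}$
$p{\left(2202 \right)} + N{\left(W{\left(-4,8 \right)},154 \right)} = 2202^{2} - \left(154 + \frac{1017}{8 - 4}\right) = 4848804 - \left(154 + \frac{1017}{4}\right) = 4848804 - \frac{1633}{4} = \frac{19393583}{4}$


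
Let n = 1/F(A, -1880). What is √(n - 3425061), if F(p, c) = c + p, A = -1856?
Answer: I*√11951490055798/1868 ≈ 1850.7*I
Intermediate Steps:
n = -1/3736 (n = 1/(-1880 - 1856) = 1/(-3736) = -1/3736 ≈ -0.00026767)
√(n - 3425061) = √(-1/3736 - 3425061) = √(-12796027897/3736) = I*√11951490055798/1868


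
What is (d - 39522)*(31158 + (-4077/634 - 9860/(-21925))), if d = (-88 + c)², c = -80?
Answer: -489233999633127/1390045 ≈ -3.5196e+8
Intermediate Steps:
d = 28224 (d = (-88 - 80)² = (-168)² = 28224)
(d - 39522)*(31158 + (-4077/634 - 9860/(-21925))) = (28224 - 39522)*(31158 + (-4077/634 - 9860/(-21925))) = -11298*(31158 + (-4077*1/634 - 9860*(-1/21925))) = -11298*(31158 + (-4077/634 + 1972/4385)) = -11298*(31158 - 16627397/2780090) = -11298*86605416823/2780090 = -489233999633127/1390045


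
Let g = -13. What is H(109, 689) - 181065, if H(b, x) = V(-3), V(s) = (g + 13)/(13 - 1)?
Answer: -181065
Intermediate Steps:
V(s) = 0 (V(s) = (-13 + 13)/(13 - 1) = 0/12 = 0*(1/12) = 0)
H(b, x) = 0
H(109, 689) - 181065 = 0 - 181065 = -181065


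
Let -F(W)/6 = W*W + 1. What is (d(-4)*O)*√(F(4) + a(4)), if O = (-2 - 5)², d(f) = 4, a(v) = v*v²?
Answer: 196*I*√38 ≈ 1208.2*I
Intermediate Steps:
a(v) = v³
F(W) = -6 - 6*W² (F(W) = -6*(W*W + 1) = -6*(W² + 1) = -6*(1 + W²) = -6 - 6*W²)
O = 49 (O = (-7)² = 49)
(d(-4)*O)*√(F(4) + a(4)) = (4*49)*√((-6 - 6*4²) + 4³) = 196*√((-6 - 6*16) + 64) = 196*√((-6 - 96) + 64) = 196*√(-102 + 64) = 196*√(-38) = 196*(I*√38) = 196*I*√38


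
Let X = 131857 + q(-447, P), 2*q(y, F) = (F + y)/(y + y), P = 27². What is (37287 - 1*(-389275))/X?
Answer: 127115476/39293339 ≈ 3.2350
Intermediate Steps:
P = 729
q(y, F) = (F + y)/(4*y) (q(y, F) = ((F + y)/(y + y))/2 = ((F + y)/((2*y)))/2 = ((F + y)*(1/(2*y)))/2 = ((F + y)/(2*y))/2 = (F + y)/(4*y))
X = 39293339/298 (X = 131857 + (¼)*(729 - 447)/(-447) = 131857 + (¼)*(-1/447)*282 = 131857 - 47/298 = 39293339/298 ≈ 1.3186e+5)
(37287 - 1*(-389275))/X = (37287 - 1*(-389275))/(39293339/298) = (37287 + 389275)*(298/39293339) = 426562*(298/39293339) = 127115476/39293339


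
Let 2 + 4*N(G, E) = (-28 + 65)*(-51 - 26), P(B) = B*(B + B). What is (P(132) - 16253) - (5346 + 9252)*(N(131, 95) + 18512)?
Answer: -519629713/2 ≈ -2.5981e+8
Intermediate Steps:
P(B) = 2*B**2 (P(B) = B*(2*B) = 2*B**2)
N(G, E) = -2851/4 (N(G, E) = -1/2 + ((-28 + 65)*(-51 - 26))/4 = -1/2 + (37*(-77))/4 = -1/2 + (1/4)*(-2849) = -1/2 - 2849/4 = -2851/4)
(P(132) - 16253) - (5346 + 9252)*(N(131, 95) + 18512) = (2*132**2 - 16253) - (5346 + 9252)*(-2851/4 + 18512) = (2*17424 - 16253) - 14598*71197/4 = (34848 - 16253) - 1*519666903/2 = 18595 - 519666903/2 = -519629713/2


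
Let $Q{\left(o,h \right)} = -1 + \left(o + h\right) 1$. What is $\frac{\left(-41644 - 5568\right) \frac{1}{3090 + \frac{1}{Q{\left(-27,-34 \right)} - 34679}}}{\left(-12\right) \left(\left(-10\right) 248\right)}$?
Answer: $- \frac{410048023}{798681686160} \approx -0.00051341$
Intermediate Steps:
$Q{\left(o,h \right)} = -1 + h + o$ ($Q{\left(o,h \right)} = -1 + \left(h + o\right) 1 = -1 + \left(h + o\right) = -1 + h + o$)
$\frac{\left(-41644 - 5568\right) \frac{1}{3090 + \frac{1}{Q{\left(-27,-34 \right)} - 34679}}}{\left(-12\right) \left(\left(-10\right) 248\right)} = \frac{\left(-41644 - 5568\right) \frac{1}{3090 + \frac{1}{\left(-1 - 34 - 27\right) - 34679}}}{\left(-12\right) \left(\left(-10\right) 248\right)} = \frac{\left(-47212\right) \frac{1}{3090 + \frac{1}{-62 - 34679}}}{\left(-12\right) \left(-2480\right)} = \frac{\left(-47212\right) \frac{1}{3090 + \frac{1}{-34741}}}{29760} = - \frac{47212}{3090 - \frac{1}{34741}} \cdot \frac{1}{29760} = - \frac{47212}{\frac{107349689}{34741}} \cdot \frac{1}{29760} = \left(-47212\right) \frac{34741}{107349689} \cdot \frac{1}{29760} = \left(- \frac{1640192092}{107349689}\right) \frac{1}{29760} = - \frac{410048023}{798681686160}$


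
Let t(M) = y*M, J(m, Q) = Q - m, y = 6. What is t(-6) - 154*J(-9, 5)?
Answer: -2192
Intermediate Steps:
t(M) = 6*M
t(-6) - 154*J(-9, 5) = 6*(-6) - 154*(5 - 1*(-9)) = -36 - 154*(5 + 9) = -36 - 154*14 = -36 - 2156 = -2192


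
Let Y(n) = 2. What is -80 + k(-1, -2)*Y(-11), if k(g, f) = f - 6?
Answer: -96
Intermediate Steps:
k(g, f) = -6 + f
-80 + k(-1, -2)*Y(-11) = -80 + (-6 - 2)*2 = -80 - 8*2 = -80 - 16 = -96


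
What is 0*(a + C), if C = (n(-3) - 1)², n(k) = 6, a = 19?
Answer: 0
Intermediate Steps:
C = 25 (C = (6 - 1)² = 5² = 25)
0*(a + C) = 0*(19 + 25) = 0*44 = 0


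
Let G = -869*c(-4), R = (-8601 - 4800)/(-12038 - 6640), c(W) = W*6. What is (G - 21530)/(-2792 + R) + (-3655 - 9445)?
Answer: -227654481176/17378525 ≈ -13100.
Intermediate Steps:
c(W) = 6*W
R = 4467/6226 (R = -13401/(-18678) = -13401*(-1/18678) = 4467/6226 ≈ 0.71747)
G = 20856 (G = -5214*(-4) = -869*(-24) = 20856)
(G - 21530)/(-2792 + R) + (-3655 - 9445) = (20856 - 21530)/(-2792 + 4467/6226) + (-3655 - 9445) = -674/(-17378525/6226) - 13100 = -674*(-6226/17378525) - 13100 = 4196324/17378525 - 13100 = -227654481176/17378525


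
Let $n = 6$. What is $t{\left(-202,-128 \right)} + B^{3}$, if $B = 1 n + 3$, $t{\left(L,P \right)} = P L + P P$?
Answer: $42969$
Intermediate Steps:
$t{\left(L,P \right)} = P^{2} + L P$ ($t{\left(L,P \right)} = L P + P^{2} = P^{2} + L P$)
$B = 9$ ($B = 1 \cdot 6 + 3 = 6 + 3 = 9$)
$t{\left(-202,-128 \right)} + B^{3} = - 128 \left(-202 - 128\right) + 9^{3} = \left(-128\right) \left(-330\right) + 729 = 42240 + 729 = 42969$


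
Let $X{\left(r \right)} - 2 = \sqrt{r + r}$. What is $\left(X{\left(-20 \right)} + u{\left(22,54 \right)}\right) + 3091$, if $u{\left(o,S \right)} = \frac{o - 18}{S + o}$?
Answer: $\frac{58768}{19} + 2 i \sqrt{10} \approx 3093.1 + 6.3246 i$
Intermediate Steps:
$u{\left(o,S \right)} = \frac{-18 + o}{S + o}$
$X{\left(r \right)} = 2 + \sqrt{2} \sqrt{r}$ ($X{\left(r \right)} = 2 + \sqrt{r + r} = 2 + \sqrt{2 r} = 2 + \sqrt{2} \sqrt{r}$)
$\left(X{\left(-20 \right)} + u{\left(22,54 \right)}\right) + 3091 = \left(\left(2 + \sqrt{2} \sqrt{-20}\right) + \frac{-18 + 22}{54 + 22}\right) + 3091 = \left(\left(2 + \sqrt{2} \cdot 2 i \sqrt{5}\right) + \frac{1}{76} \cdot 4\right) + 3091 = \left(\left(2 + 2 i \sqrt{10}\right) + \frac{1}{76} \cdot 4\right) + 3091 = \left(\left(2 + 2 i \sqrt{10}\right) + \frac{1}{19}\right) + 3091 = \left(\frac{39}{19} + 2 i \sqrt{10}\right) + 3091 = \frac{58768}{19} + 2 i \sqrt{10}$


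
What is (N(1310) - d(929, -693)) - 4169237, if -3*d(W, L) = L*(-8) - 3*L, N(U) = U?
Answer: -4165386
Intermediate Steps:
d(W, L) = 11*L/3 (d(W, L) = -(L*(-8) - 3*L)/3 = -(-8*L - 3*L)/3 = -(-11)*L/3 = 11*L/3)
(N(1310) - d(929, -693)) - 4169237 = (1310 - 11*(-693)/3) - 4169237 = (1310 - 1*(-2541)) - 4169237 = (1310 + 2541) - 4169237 = 3851 - 4169237 = -4165386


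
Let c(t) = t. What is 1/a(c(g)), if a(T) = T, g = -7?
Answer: -⅐ ≈ -0.14286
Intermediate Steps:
1/a(c(g)) = 1/(-7) = -⅐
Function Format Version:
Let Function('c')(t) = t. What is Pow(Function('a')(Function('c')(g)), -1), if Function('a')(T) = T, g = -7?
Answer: Rational(-1, 7) ≈ -0.14286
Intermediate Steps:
Pow(Function('a')(Function('c')(g)), -1) = Pow(-7, -1) = Rational(-1, 7)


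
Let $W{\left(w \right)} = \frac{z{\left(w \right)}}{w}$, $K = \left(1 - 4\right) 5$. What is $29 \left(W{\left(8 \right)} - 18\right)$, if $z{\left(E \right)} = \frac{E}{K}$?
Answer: $- \frac{7859}{15} \approx -523.93$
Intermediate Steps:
$K = -15$ ($K = \left(-3\right) 5 = -15$)
$z{\left(E \right)} = - \frac{E}{15}$ ($z{\left(E \right)} = \frac{E}{-15} = E \left(- \frac{1}{15}\right) = - \frac{E}{15}$)
$W{\left(w \right)} = - \frac{1}{15}$ ($W{\left(w \right)} = \frac{\left(- \frac{1}{15}\right) w}{w} = - \frac{1}{15}$)
$29 \left(W{\left(8 \right)} - 18\right) = 29 \left(- \frac{1}{15} - 18\right) = 29 \left(- \frac{271}{15}\right) = - \frac{7859}{15}$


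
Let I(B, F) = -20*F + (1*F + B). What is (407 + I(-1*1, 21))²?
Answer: 49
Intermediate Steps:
I(B, F) = B - 19*F (I(B, F) = -20*F + (F + B) = -20*F + (B + F) = B - 19*F)
(407 + I(-1*1, 21))² = (407 + (-1*1 - 19*21))² = (407 + (-1 - 399))² = (407 - 400)² = 7² = 49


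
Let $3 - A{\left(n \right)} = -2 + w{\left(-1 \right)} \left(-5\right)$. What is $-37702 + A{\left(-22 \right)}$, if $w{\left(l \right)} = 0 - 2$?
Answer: $-37707$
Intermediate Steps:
$w{\left(l \right)} = -2$ ($w{\left(l \right)} = 0 - 2 = -2$)
$A{\left(n \right)} = -5$ ($A{\left(n \right)} = 3 - \left(-2 - -10\right) = 3 - \left(-2 + 10\right) = 3 - 8 = -5$)
$-37702 + A{\left(-22 \right)} = -37702 - 5 = -37707$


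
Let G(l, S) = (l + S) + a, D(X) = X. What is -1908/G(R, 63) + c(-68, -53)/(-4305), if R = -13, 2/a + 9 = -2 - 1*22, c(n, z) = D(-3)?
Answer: -22587923/591220 ≈ -38.206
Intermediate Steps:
c(n, z) = -3
a = -2/33 (a = 2/(-9 + (-2 - 1*22)) = 2/(-9 + (-2 - 22)) = 2/(-9 - 24) = 2/(-33) = 2*(-1/33) = -2/33 ≈ -0.060606)
G(l, S) = -2/33 + S + l (G(l, S) = (l + S) - 2/33 = (S + l) - 2/33 = -2/33 + S + l)
-1908/G(R, 63) + c(-68, -53)/(-4305) = -1908/(-2/33 + 63 - 13) - 3/(-4305) = -1908/1648/33 - 3*(-1/4305) = -1908*33/1648 + 1/1435 = -15741/412 + 1/1435 = -22587923/591220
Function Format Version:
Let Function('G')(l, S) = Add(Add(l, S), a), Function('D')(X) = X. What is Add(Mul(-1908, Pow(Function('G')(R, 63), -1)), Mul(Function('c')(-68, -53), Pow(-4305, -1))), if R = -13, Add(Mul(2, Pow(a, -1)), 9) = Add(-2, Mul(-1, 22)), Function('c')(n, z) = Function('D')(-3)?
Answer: Rational(-22587923, 591220) ≈ -38.206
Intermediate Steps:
Function('c')(n, z) = -3
a = Rational(-2, 33) (a = Mul(2, Pow(Add(-9, Add(-2, Mul(-1, 22))), -1)) = Mul(2, Pow(Add(-9, Add(-2, -22)), -1)) = Mul(2, Pow(Add(-9, -24), -1)) = Mul(2, Pow(-33, -1)) = Mul(2, Rational(-1, 33)) = Rational(-2, 33) ≈ -0.060606)
Function('G')(l, S) = Add(Rational(-2, 33), S, l) (Function('G')(l, S) = Add(Add(l, S), Rational(-2, 33)) = Add(Add(S, l), Rational(-2, 33)) = Add(Rational(-2, 33), S, l))
Add(Mul(-1908, Pow(Function('G')(R, 63), -1)), Mul(Function('c')(-68, -53), Pow(-4305, -1))) = Add(Mul(-1908, Pow(Add(Rational(-2, 33), 63, -13), -1)), Mul(-3, Pow(-4305, -1))) = Add(Mul(-1908, Pow(Rational(1648, 33), -1)), Mul(-3, Rational(-1, 4305))) = Add(Mul(-1908, Rational(33, 1648)), Rational(1, 1435)) = Add(Rational(-15741, 412), Rational(1, 1435)) = Rational(-22587923, 591220)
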